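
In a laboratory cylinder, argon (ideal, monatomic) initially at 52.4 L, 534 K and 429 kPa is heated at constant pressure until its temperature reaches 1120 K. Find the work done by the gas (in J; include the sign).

24700 J

n = P₁V₁/(RT₁) = 429×52.4/(8.314×534) = 5.06 mol.
Isobaric: P stays 429 kPa; V/T = const ⇒ T₂ = 1120 K, V₂ = 110 L.
W = PΔV = 429×(110−52.4) kPa·L = 24700 J.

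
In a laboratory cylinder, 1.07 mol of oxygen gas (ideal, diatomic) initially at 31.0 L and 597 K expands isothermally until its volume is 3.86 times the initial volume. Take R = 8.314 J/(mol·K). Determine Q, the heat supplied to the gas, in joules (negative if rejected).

P₁ = nRT₁/V₁ = 1.07×8.314×597/31.0 = 171 kPa.
Isothermal: T stays 597 K; PV = const ⇒ V₂ = 120 L, P₂ = 44.4 kPa.
ΔU = 0 (ideal gas, T constant).
W = nRT ln(V₂/V₁) = 1.07×8.314×597×ln(3.86) = 7170 J.
Q = ΔU + W = 7170 J.

7170 J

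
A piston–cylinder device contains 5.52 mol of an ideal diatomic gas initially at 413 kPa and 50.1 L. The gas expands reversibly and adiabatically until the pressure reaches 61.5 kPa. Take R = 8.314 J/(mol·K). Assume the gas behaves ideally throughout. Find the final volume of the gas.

195 L

T₁ = P₁V₁/(nR) = 413×50.1/(5.52×8.314) = 451 K.
Adiabatic: T₂/T₁ = (P₂/P₁)^((γ−1)/γ) ⇒ T₂ = 451×(0.149)^0.286 = 262 K; V₂ = 195 L.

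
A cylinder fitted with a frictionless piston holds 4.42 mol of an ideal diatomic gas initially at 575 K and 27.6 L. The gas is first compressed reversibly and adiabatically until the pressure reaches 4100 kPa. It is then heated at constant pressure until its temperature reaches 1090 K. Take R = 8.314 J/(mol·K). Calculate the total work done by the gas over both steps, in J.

-26600 J

P₁ = nRT₁/V₁ = 4.42×8.314×575/27.6 = 766 kPa.
Step 1 — Adiabatic: T₂/T₁ = (P₂/P₁)^((γ−1)/γ) ⇒ T₂ = 575×(5.36)^0.286 = 929 K; V₂ = 8.32 L.
ΔU = nCvΔT = 4.42×20.8×(929−575) = 32500 J.
Q = 0 for an adiabatic process, so W = −ΔU = -32500 J.
State after step 1: P = 4100 kPa, V = 8.32 L, T = 929 K.
Step 2 — Isobaric: P stays 4100 kPa; V/T = const ⇒ T₂ = 1090 K, V₂ = 9.77 L.
W = PΔV = 4100×(9.77−8.32) kPa·L = 5930 J.
ΔU = nCvΔT = 4.42×20.8×(1090−929) = 14800 J.
Q = ΔU + W = nCpΔT = 20700 J.
Net over both steps: W = -26600 J, Q = 20700 J, ΔU = 47300 J.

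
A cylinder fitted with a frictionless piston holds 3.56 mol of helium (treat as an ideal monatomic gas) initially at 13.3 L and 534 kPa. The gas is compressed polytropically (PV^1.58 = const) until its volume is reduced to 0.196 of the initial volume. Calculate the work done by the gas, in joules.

-19300 J

T₁ = P₁V₁/(nR) = 534×13.3/(3.56×8.314) = 240 K.
Polytropic n=1.58: T₂ = T₁(V₁/V₂)^(n−1) = 240×(5.10)^0.58 = 617 K; P₂ = P₁(V₁/V₂)^n = 7010 kPa.
W = (P₁V₁−P₂V₂)/(n−1) = (534×13.3−7010×2.61)/0.58 = -19300 J.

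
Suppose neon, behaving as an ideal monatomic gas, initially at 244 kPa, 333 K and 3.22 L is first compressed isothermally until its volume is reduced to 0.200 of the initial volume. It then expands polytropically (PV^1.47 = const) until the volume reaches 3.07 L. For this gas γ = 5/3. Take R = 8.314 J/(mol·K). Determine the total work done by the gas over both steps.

-395 J

n = P₁V₁/(RT₁) = 244×3.22/(8.314×333) = 0.284 mol.
Step 1 — Isothermal: T stays 333 K; PV = const ⇒ V₂ = 0.644 L, P₂ = 1220 kPa.
ΔU = 0 (ideal gas, T constant).
W = nRT ln(V₂/V₁) = 0.284×8.314×333×ln(0.200) = -1260 J.
Q = ΔU + W = -1260 J.
State after step 1: P = 1220 kPa, V = 0.644 L, T = 333 K.
Step 2 — Polytropic n=1.47: T₂ = T₁(V₁/V₂)^(n−1) = 333×(0.210)^0.47 = 160 K; P₂ = P₁(V₁/V₂)^n = 123 kPa.
W = (P₁V₁−P₂V₂)/(n−1) = (1220×0.644−123×3.07)/0.47 = 869 J.
ΔU = nCvΔT = 0.284×12.5×(160−333) = -613 J.
Q = ΔU + W = 256 J.
Net over both steps: W = -395 J, Q = -1010 J, ΔU = -613 J.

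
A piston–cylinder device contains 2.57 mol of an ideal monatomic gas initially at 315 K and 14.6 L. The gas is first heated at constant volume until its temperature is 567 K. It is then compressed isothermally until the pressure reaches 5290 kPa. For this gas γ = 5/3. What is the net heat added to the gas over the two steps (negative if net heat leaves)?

-14400 J

P₁ = nRT₁/V₁ = 2.57×8.314×315/14.6 = 461 kPa.
Step 1 — Isochoric: V stays 14.6 L; P/T = const ⇒ T₂ = 567 K, P₂ = 830 kPa.
W = 0 (no volume change).
ΔU = nCvΔT = 2.57×12.5×(567−315) = 8080 J.
Q = ΔU = 8080 J.
State after step 1: P = 830 kPa, V = 14.6 L, T = 567 K.
Step 2 — Isothermal: T stays 567 K; PV = const ⇒ V₂ = 2.29 L, P₂ = 5290 kPa.
ΔU = 0 (ideal gas, T constant).
W = nRT ln(V₂/V₁) = 2.57×8.314×567×ln(0.157) = -22400 J.
Q = ΔU + W = -22400 J.
Net over both steps: W = -22400 J, Q = -14400 J, ΔU = 8080 J.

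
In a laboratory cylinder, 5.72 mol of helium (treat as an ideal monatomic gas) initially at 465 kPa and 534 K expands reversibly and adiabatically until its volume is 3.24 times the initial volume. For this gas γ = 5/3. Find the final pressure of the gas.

65.5 kPa

V₁ = nRT₁/P₁ = 5.72×8.314×534/465 = 54.6 L.
Adiabatic: TV^(γ−1) = const ⇒ T₂ = 534×(0.309)^0.667 = 244 K; PV^γ = const ⇒ P₂ = 65.5 kPa.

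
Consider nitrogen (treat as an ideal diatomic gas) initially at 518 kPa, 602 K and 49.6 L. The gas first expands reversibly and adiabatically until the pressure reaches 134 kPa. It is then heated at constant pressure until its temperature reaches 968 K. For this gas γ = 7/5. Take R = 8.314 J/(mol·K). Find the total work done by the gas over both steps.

n = P₁V₁/(RT₁) = 518×49.6/(8.314×602) = 5.13 mol.
Step 1 — Adiabatic: T₂/T₁ = (P₂/P₁)^((γ−1)/γ) ⇒ T₂ = 602×(0.259)^0.286 = 409 K; V₂ = 130 L.
ΔU = nCvΔT = 5.13×20.8×(409−602) = -20600 J.
Q = 0 for an adiabatic process, so W = −ΔU = 20600 J.
State after step 1: P = 134 kPa, V = 130 L, T = 409 K.
Step 2 — Isobaric: P stays 134 kPa; V/T = const ⇒ T₂ = 968 K, V₂ = 308 L.
W = PΔV = 134×(308−130) kPa·L = 23900 J.
ΔU = nCvΔT = 5.13×20.8×(968−409) = 59600 J.
Q = ΔU + W = nCpΔT = 83500 J.
Net over both steps: W = 44400 J, Q = 83500 J, ΔU = 39100 J.

44400 J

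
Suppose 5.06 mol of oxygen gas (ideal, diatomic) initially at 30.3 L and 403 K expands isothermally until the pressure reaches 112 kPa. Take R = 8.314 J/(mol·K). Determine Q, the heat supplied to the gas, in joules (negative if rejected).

P₁ = nRT₁/V₁ = 5.06×8.314×403/30.3 = 560 kPa.
Isothermal: T stays 403 K; PV = const ⇒ V₂ = 151 L, P₂ = 112 kPa.
ΔU = 0 (ideal gas, T constant).
W = nRT ln(V₂/V₁) = 5.06×8.314×403×ln(5.00) = 27300 J.
Q = ΔU + W = 27300 J.

27300 J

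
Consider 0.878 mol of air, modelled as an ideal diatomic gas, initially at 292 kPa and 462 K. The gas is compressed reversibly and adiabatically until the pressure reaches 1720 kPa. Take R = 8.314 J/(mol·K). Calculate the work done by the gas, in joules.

-5560 J

V₁ = nRT₁/P₁ = 0.878×8.314×462/292 = 11.5 L.
Adiabatic: T₂/T₁ = (P₂/P₁)^((γ−1)/γ) ⇒ T₂ = 462×(5.89)^0.286 = 767 K; V₂ = 3.25 L.
ΔU = nCvΔT = 0.878×20.8×(767−462) = 5560 J.
Q = 0 for an adiabatic process, so W = −ΔU = -5560 J.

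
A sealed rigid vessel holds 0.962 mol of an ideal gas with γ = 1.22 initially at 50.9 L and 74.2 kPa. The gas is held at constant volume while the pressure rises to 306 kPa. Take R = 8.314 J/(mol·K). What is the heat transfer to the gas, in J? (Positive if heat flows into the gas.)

53600 J

T₁ = P₁V₁/(nR) = 74.2×50.9/(0.962×8.314) = 472 K.
Isochoric: V stays 50.9 L; P/T = const ⇒ T₂ = 1950 K, P₂ = 306 kPa.
W = 0 (no volume change).
ΔU = nCvΔT = 0.962×37.8×(1950−472) = 53600 J.
Q = ΔU = 53600 J.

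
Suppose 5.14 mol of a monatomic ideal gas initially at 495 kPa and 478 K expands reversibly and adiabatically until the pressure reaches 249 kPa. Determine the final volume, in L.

V₁ = nRT₁/P₁ = 5.14×8.314×478/495 = 41.3 L.
Adiabatic: T₂/T₁ = (P₂/P₁)^((γ−1)/γ) ⇒ T₂ = 478×(0.503)^0.400 = 363 K; V₂ = 62.3 L.

62.3 L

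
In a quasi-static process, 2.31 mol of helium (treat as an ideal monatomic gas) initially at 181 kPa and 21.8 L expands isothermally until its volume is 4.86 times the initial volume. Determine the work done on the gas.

T₁ = P₁V₁/(nR) = 181×21.8/(2.31×8.314) = 205 K.
Isothermal: T stays 205 K; PV = const ⇒ V₂ = 106 L, P₂ = 37.2 kPa.
W = nRT ln(V₂/V₁) = 2.31×8.314×205×ln(4.86) = 6240 J.
Work done on the gas = −W_by = -6240 J.

-6240 J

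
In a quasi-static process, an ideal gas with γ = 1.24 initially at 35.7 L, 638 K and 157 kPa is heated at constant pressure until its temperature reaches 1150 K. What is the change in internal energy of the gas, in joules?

n = P₁V₁/(RT₁) = 157×35.7/(8.314×638) = 1.06 mol.
Isobaric: P stays 157 kPa; V/T = const ⇒ T₂ = 1150 K, V₂ = 64.3 L.
For an ideal gas ΔU = nCvΔT with Cv = R/(γ−1) = 34.6 J/(mol·K).
ΔU = 1.06×34.6×(1150−638) = 18700 J.

18700 J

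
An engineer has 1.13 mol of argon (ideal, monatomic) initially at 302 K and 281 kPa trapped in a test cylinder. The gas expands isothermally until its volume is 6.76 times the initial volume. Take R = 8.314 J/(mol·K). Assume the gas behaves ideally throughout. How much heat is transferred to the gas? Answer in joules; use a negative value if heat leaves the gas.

5420 J

V₁ = nRT₁/P₁ = 1.13×8.314×302/281 = 10.1 L.
Isothermal: T stays 302 K; PV = const ⇒ V₂ = 68.3 L, P₂ = 41.6 kPa.
ΔU = 0 (ideal gas, T constant).
W = nRT ln(V₂/V₁) = 1.13×8.314×302×ln(6.76) = 5420 J.
Q = ΔU + W = 5420 J.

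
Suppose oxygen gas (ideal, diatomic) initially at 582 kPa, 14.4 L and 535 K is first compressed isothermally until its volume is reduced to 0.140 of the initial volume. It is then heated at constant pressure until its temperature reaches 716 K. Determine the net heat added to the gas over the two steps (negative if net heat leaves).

n = P₁V₁/(RT₁) = 582×14.4/(8.314×535) = 1.88 mol.
Step 1 — Isothermal: T stays 535 K; PV = const ⇒ V₂ = 2.02 L, P₂ = 4160 kPa.
ΔU = 0 (ideal gas, T constant).
W = nRT ln(V₂/V₁) = 1.88×8.314×535×ln(0.140) = -16500 J.
Q = ΔU + W = -16500 J.
State after step 1: P = 4160 kPa, V = 2.02 L, T = 535 K.
Step 2 — Isobaric: P stays 4160 kPa; V/T = const ⇒ T₂ = 716 K, V₂ = 2.70 L.
W = PΔV = 4160×(2.70−2.02) kPa·L = 2840 J.
ΔU = nCvΔT = 1.88×20.8×(716−535) = 7090 J.
Q = ΔU + W = nCpΔT = 9920 J.
Net over both steps: W = -13600 J, Q = -6550 J, ΔU = 7090 J.

-6550 J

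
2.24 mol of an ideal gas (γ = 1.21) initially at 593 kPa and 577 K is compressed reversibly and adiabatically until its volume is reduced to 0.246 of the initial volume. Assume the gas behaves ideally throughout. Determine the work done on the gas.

17500 J

V₁ = nRT₁/P₁ = 2.24×8.314×577/593 = 18.1 L.
Adiabatic: TV^(γ−1) = const ⇒ T₂ = 577×(4.07)^0.210 = 775 K; PV^γ = const ⇒ P₂ = 3240 kPa.
ΔU = nCvΔT = 2.24×39.6×(775−577) = 17500 J.
Q = 0 for an adiabatic process, so W = −ΔU = -17500 J.
Work done on the gas = −W_by = 17500 J.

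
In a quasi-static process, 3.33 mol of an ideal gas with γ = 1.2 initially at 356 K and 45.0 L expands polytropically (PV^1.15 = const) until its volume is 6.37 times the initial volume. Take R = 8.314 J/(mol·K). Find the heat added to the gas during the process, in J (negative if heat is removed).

3980 J

P₁ = nRT₁/V₁ = 3.33×8.314×356/45.0 = 219 kPa.
Polytropic n=1.15: T₂ = T₁(V₁/V₂)^(n−1) = 356×(0.157)^0.15 = 270 K; P₂ = P₁(V₁/V₂)^n = 26.0 kPa.
W = (P₁V₁−P₂V₂)/(n−1) = (219×45.0−26.0×287)/0.15 = 15900 J.
ΔU = nCvΔT = 3.33×41.6×(270−356) = -12000 J.
Q = ΔU + W = 3980 J.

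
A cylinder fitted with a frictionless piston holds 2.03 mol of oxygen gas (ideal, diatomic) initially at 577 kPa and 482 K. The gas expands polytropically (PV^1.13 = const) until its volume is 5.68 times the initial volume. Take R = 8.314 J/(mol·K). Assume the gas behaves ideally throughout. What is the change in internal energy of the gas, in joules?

-4110 J

V₁ = nRT₁/P₁ = 2.03×8.314×482/577 = 14.1 L.
Polytropic n=1.13: T₂ = T₁(V₁/V₂)^(n−1) = 482×(0.176)^0.13 = 385 K; P₂ = P₁(V₁/V₂)^n = 81.1 kPa.
For an ideal gas ΔU = nCvΔT with Cv = (5/2)R = 20.8 J/(mol·K).
ΔU = 2.03×20.8×(385−482) = -4110 J.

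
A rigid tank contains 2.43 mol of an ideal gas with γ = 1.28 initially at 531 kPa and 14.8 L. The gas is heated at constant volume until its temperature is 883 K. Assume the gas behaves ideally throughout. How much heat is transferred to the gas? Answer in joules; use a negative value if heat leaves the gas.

T₁ = P₁V₁/(nR) = 531×14.8/(2.43×8.314) = 389 K.
Isochoric: V stays 14.8 L; P/T = const ⇒ T₂ = 883 K, P₂ = 1210 kPa.
W = 0 (no volume change).
ΔU = nCvΔT = 2.43×29.7×(883−389) = 35600 J.
Q = ΔU = 35600 J.

35600 J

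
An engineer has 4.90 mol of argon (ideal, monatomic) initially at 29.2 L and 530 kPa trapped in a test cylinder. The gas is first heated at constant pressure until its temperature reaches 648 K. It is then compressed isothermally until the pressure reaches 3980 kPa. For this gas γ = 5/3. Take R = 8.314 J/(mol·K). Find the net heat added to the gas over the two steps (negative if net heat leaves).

-25900 J

T₁ = P₁V₁/(nR) = 530×29.2/(4.90×8.314) = 380 K.
Step 1 — Isobaric: P stays 530 kPa; V/T = const ⇒ T₂ = 648 K, V₂ = 49.8 L.
W = PΔV = 530×(49.8−29.2) kPa·L = 10900 J.
ΔU = nCvΔT = 4.90×12.5×(648−380) = 16400 J.
Q = ΔU + W = nCpΔT = 27300 J.
State after step 1: P = 530 kPa, V = 49.8 L, T = 648 K.
Step 2 — Isothermal: T stays 648 K; PV = const ⇒ V₂ = 6.63 L, P₂ = 3980 kPa.
ΔU = 0 (ideal gas, T constant).
W = nRT ln(V₂/V₁) = 4.90×8.314×648×ln(0.133) = -53200 J.
Q = ΔU + W = -53200 J.
Net over both steps: W = -42300 J, Q = -25900 J, ΔU = 16400 J.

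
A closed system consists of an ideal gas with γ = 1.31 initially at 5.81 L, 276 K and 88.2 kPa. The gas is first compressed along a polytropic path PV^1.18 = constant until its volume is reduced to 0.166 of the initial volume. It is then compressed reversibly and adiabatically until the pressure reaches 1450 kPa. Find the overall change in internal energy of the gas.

n = P₁V₁/(RT₁) = 88.2×5.81/(8.314×276) = 0.223 mol.
Step 1 — Polytropic n=1.18: T₂ = T₁(V₁/V₂)^(n−1) = 276×(6.02)^0.18 = 381 K; P₂ = P₁(V₁/V₂)^n = 734 kPa.
W = (P₁V₁−P₂V₂)/(n−1) = (88.2×5.81−734×0.964)/0.18 = -1090 J.
ΔU = nCvΔT = 0.223×26.8×(381−276) = 631 J.
Q = ΔU + W = -456 J.
State after step 1: P = 734 kPa, V = 0.964 L, T = 381 K.
Step 2 — Adiabatic: T₂/T₁ = (P₂/P₁)^((γ−1)/γ) ⇒ T₂ = 381×(1.98)^0.237 = 448 K; V₂ = 0.574 L.
ΔU = nCvΔT = 0.223×26.8×(448−381) = 399 J.
Q = 0 for an adiabatic process, so W = −ΔU = -399 J.
Net over both steps: W = -1490 J, Q = -456 J, ΔU = 1030 J.

1030 J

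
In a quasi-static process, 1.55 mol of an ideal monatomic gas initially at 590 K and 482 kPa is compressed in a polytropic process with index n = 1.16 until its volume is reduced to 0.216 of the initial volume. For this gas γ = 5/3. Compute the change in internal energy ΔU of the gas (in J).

V₁ = nRT₁/P₁ = 1.55×8.314×590/482 = 15.8 L.
Polytropic n=1.16: T₂ = T₁(V₁/V₂)^(n−1) = 590×(4.63)^0.16 = 754 K; P₂ = P₁(V₁/V₂)^n = 2850 kPa.
For an ideal gas ΔU = nCvΔT with Cv = (3/2)R = 12.5 J/(mol·K).
ΔU = 1.55×12.5×(754−590) = 3170 J.

3170 J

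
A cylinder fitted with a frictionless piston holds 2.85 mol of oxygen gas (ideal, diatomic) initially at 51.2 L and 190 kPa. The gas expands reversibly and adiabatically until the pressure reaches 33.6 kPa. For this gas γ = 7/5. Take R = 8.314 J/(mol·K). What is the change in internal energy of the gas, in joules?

T₁ = P₁V₁/(nR) = 190×51.2/(2.85×8.314) = 411 K.
Adiabatic: T₂/T₁ = (P₂/P₁)^((γ−1)/γ) ⇒ T₂ = 411×(0.177)^0.286 = 250 K; V₂ = 176 L.
For an ideal gas ΔU = nCvΔT with Cv = (5/2)R = 20.8 J/(mol·K).
ΔU = 2.85×20.8×(250−411) = -9500 J.

-9500 J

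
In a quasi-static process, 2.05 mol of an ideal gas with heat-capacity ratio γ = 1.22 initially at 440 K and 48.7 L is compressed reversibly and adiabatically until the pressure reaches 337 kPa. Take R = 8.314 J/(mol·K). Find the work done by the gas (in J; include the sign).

-5170 J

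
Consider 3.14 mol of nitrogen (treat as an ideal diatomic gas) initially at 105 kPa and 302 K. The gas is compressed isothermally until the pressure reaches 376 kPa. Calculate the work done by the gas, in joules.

-10100 J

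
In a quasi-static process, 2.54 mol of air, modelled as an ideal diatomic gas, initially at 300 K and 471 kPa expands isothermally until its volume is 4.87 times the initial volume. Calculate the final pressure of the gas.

V₁ = nRT₁/P₁ = 2.54×8.314×300/471 = 13.5 L.
Isothermal: T stays 300 K; PV = const ⇒ V₂ = 65.5 L, P₂ = 96.7 kPa.

96.7 kPa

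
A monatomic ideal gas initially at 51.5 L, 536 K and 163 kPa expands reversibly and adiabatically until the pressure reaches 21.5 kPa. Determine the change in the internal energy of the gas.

-6990 J

n = P₁V₁/(RT₁) = 163×51.5/(8.314×536) = 1.88 mol.
Adiabatic: T₂/T₁ = (P₂/P₁)^((γ−1)/γ) ⇒ T₂ = 536×(0.132)^0.400 = 238 K; V₂ = 174 L.
For an ideal gas ΔU = nCvΔT with Cv = (3/2)R = 12.5 J/(mol·K).
ΔU = 1.88×12.5×(238−536) = -6990 J.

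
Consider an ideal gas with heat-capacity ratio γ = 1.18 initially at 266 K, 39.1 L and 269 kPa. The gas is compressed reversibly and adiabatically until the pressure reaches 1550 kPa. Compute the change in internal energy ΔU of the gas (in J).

n = P₁V₁/(RT₁) = 269×39.1/(8.314×266) = 4.76 mol.
Adiabatic: T₂/T₁ = (P₂/P₁)^((γ−1)/γ) ⇒ T₂ = 266×(5.76)^0.153 = 347 K; V₂ = 8.86 L.
For an ideal gas ΔU = nCvΔT with Cv = R/(γ−1) = 46.2 J/(mol·K).
ΔU = 4.76×46.2×(347−266) = 17900 J.

17900 J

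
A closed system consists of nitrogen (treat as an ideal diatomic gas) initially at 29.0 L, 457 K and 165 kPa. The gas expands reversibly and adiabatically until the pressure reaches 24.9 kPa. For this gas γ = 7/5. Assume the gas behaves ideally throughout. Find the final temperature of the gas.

Adiabatic: T₂/T₁ = (P₂/P₁)^((γ−1)/γ) ⇒ T₂ = 457×(0.151)^0.286 = 266 K; V₂ = 112 L.

266 K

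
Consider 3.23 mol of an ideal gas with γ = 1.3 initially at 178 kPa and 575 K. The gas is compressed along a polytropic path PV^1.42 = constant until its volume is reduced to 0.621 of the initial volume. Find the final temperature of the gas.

V₁ = nRT₁/P₁ = 3.23×8.314×575/178 = 86.7 L.
Polytropic n=1.42: T₂ = T₁(V₁/V₂)^(n−1) = 575×(1.61)^0.42 = 702 K; P₂ = P₁(V₁/V₂)^n = 350 kPa.

702 K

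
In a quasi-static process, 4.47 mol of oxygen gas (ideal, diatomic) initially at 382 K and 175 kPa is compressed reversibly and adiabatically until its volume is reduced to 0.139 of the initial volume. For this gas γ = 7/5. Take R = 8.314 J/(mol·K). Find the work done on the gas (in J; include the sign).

V₁ = nRT₁/P₁ = 4.47×8.314×382/175 = 81.1 L.
Adiabatic: TV^(γ−1) = const ⇒ T₂ = 382×(7.19)^0.400 = 841 K; PV^γ = const ⇒ P₂ = 2770 kPa.
ΔU = nCvΔT = 4.47×20.8×(841−382) = 42700 J.
Q = 0 for an adiabatic process, so W = −ΔU = -42700 J.
Work done on the gas = −W_by = 42700 J.

42700 J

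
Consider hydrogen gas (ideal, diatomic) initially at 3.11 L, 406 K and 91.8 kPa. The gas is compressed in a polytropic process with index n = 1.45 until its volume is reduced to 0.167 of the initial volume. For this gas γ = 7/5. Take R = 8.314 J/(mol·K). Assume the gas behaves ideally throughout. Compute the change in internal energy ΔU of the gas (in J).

883 J

n = P₁V₁/(RT₁) = 91.8×3.11/(8.314×406) = 0.0846 mol.
Polytropic n=1.45: T₂ = T₁(V₁/V₂)^(n−1) = 406×(5.99)^0.45 = 908 K; P₂ = P₁(V₁/V₂)^n = 1230 kPa.
For an ideal gas ΔU = nCvΔT with Cv = (5/2)R = 20.8 J/(mol·K).
ΔU = 0.0846×20.8×(908−406) = 883 J.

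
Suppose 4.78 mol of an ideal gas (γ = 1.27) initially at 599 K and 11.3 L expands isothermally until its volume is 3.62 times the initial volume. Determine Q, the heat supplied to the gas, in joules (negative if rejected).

P₁ = nRT₁/V₁ = 4.78×8.314×599/11.3 = 2110 kPa.
Isothermal: T stays 599 K; PV = const ⇒ V₂ = 40.9 L, P₂ = 582 kPa.
ΔU = 0 (ideal gas, T constant).
W = nRT ln(V₂/V₁) = 4.78×8.314×599×ln(3.62) = 30600 J.
Q = ΔU + W = 30600 J.

30600 J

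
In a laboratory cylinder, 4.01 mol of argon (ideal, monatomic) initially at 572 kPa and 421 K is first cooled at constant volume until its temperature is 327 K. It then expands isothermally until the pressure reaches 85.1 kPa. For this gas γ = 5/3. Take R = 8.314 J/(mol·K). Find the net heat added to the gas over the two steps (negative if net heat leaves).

13300 J

V₁ = nRT₁/P₁ = 4.01×8.314×421/572 = 24.5 L.
Step 1 — Isochoric: V stays 24.5 L; P/T = const ⇒ T₂ = 327 K, P₂ = 444 kPa.
W = 0 (no volume change).
ΔU = nCvΔT = 4.01×12.5×(327−421) = -4700 J.
Q = ΔU = -4700 J.
State after step 1: P = 444 kPa, V = 24.5 L, T = 327 K.
Step 2 — Isothermal: T stays 327 K; PV = const ⇒ V₂ = 128 L, P₂ = 85.1 kPa.
ΔU = 0 (ideal gas, T constant).
W = nRT ln(V₂/V₁) = 4.01×8.314×327×ln(5.22) = 18000 J.
Q = ΔU + W = 18000 J.
Net over both steps: W = 18000 J, Q = 13300 J, ΔU = -4700 J.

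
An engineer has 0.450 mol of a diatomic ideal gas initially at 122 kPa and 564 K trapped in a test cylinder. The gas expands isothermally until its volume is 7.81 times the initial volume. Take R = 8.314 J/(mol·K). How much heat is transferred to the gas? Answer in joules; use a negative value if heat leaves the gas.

4340 J

V₁ = nRT₁/P₁ = 0.450×8.314×564/122 = 17.3 L.
Isothermal: T stays 564 K; PV = const ⇒ V₂ = 135 L, P₂ = 15.6 kPa.
ΔU = 0 (ideal gas, T constant).
W = nRT ln(V₂/V₁) = 0.450×8.314×564×ln(7.81) = 4340 J.
Q = ΔU + W = 4340 J.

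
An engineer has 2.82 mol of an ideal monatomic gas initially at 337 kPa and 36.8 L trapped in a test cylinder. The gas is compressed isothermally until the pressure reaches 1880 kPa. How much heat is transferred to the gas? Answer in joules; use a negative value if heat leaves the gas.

-21300 J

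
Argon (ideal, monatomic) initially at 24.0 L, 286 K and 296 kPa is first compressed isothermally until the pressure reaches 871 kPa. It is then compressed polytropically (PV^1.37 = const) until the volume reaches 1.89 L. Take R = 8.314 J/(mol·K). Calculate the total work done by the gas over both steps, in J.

-21400 J

n = P₁V₁/(RT₁) = 296×24.0/(8.314×286) = 2.99 mol.
Step 1 — Isothermal: T stays 286 K; PV = const ⇒ V₂ = 8.16 L, P₂ = 871 kPa.
ΔU = 0 (ideal gas, T constant).
W = nRT ln(V₂/V₁) = 2.99×8.314×286×ln(0.340) = -7670 J.
Q = ΔU + W = -7670 J.
State after step 1: P = 871 kPa, V = 8.16 L, T = 286 K.
Step 2 — Polytropic n=1.37: T₂ = T₁(V₁/V₂)^(n−1) = 286×(4.32)^0.37 = 491 K; P₂ = P₁(V₁/V₂)^n = 6460 kPa.
W = (P₁V₁−P₂V₂)/(n−1) = (871×8.16−6460×1.89)/0.37 = -13800 J.
ΔU = nCvΔT = 2.99×12.5×(491−286) = 7650 J.
Q = ΔU + W = -6130 J.
Net over both steps: W = -21400 J, Q = -13800 J, ΔU = 7650 J.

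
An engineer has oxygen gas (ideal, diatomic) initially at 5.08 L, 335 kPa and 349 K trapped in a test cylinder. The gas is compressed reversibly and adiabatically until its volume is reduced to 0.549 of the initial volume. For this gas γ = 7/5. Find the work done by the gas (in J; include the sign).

-1150 J

n = P₁V₁/(RT₁) = 335×5.08/(8.314×349) = 0.587 mol.
Adiabatic: TV^(γ−1) = const ⇒ T₂ = 349×(1.82)^0.400 = 444 K; PV^γ = const ⇒ P₂ = 776 kPa.
ΔU = nCvΔT = 0.587×20.8×(444−349) = 1150 J.
Q = 0 for an adiabatic process, so W = −ΔU = -1150 J.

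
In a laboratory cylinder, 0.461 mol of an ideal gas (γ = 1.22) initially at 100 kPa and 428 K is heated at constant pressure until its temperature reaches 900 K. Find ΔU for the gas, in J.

8220 J

V₁ = nRT₁/P₁ = 0.461×8.314×428/100 = 16.4 L.
Isobaric: P stays 100 kPa; V/T = const ⇒ T₂ = 900 K, V₂ = 34.5 L.
For an ideal gas ΔU = nCvΔT with Cv = R/(γ−1) = 37.8 J/(mol·K).
ΔU = 0.461×37.8×(900−428) = 8220 J.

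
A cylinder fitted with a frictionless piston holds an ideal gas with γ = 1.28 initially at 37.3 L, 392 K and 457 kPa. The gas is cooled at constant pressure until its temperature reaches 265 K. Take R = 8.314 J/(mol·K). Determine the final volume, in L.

25.2 L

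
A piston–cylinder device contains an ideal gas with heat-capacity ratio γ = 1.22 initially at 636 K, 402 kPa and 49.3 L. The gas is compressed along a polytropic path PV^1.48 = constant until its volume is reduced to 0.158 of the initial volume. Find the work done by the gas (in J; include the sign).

n = P₁V₁/(RT₁) = 402×49.3/(8.314×636) = 3.75 mol.
Polytropic n=1.48: T₂ = T₁(V₁/V₂)^(n−1) = 636×(6.33)^0.48 = 1540 K; P₂ = P₁(V₁/V₂)^n = 6170 kPa.
W = (P₁V₁−P₂V₂)/(n−1) = (402×49.3−6170×7.79)/0.48 = -58800 J.

-58800 J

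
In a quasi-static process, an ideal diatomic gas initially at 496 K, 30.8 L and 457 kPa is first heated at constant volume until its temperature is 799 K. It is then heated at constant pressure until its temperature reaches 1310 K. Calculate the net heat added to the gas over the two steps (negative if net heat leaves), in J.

72300 J

n = P₁V₁/(RT₁) = 457×30.8/(8.314×496) = 3.41 mol.
Step 1 — Isochoric: V stays 30.8 L; P/T = const ⇒ T₂ = 799 K, P₂ = 736 kPa.
W = 0 (no volume change).
ΔU = nCvΔT = 3.41×20.8×(799−496) = 21500 J.
Q = ΔU = 21500 J.
State after step 1: P = 736 kPa, V = 30.8 L, T = 799 K.
Step 2 — Isobaric: P stays 736 kPa; V/T = const ⇒ T₂ = 1310 K, V₂ = 50.5 L.
W = PΔV = 736×(50.5−30.8) kPa·L = 14500 J.
ΔU = nCvΔT = 3.41×20.8×(1310−799) = 36300 J.
Q = ΔU + W = nCpΔT = 50800 J.
Net over both steps: W = 14500 J, Q = 72300 J, ΔU = 57700 J.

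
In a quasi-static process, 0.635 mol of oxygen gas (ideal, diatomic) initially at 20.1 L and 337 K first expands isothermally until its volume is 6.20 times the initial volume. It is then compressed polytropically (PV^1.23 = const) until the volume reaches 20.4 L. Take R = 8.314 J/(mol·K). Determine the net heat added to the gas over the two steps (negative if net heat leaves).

1550 J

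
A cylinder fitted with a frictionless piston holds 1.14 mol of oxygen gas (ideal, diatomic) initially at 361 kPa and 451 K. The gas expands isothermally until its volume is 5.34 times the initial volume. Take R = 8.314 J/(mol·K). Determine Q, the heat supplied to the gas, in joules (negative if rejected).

V₁ = nRT₁/P₁ = 1.14×8.314×451/361 = 11.8 L.
Isothermal: T stays 451 K; PV = const ⇒ V₂ = 63.2 L, P₂ = 67.6 kPa.
ΔU = 0 (ideal gas, T constant).
W = nRT ln(V₂/V₁) = 1.14×8.314×451×ln(5.34) = 7160 J.
Q = ΔU + W = 7160 J.

7160 J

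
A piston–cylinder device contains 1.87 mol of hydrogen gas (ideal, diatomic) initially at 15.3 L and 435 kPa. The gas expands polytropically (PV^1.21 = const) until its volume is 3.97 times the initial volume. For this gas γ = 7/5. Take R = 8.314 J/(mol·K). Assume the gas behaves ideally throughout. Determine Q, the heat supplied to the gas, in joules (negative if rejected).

T₁ = P₁V₁/(nR) = 435×15.3/(1.87×8.314) = 428 K.
Polytropic n=1.21: T₂ = T₁(V₁/V₂)^(n−1) = 428×(0.252)^0.21 = 320 K; P₂ = P₁(V₁/V₂)^n = 82.0 kPa.
W = (P₁V₁−P₂V₂)/(n−1) = (435×15.3−82.0×60.7)/0.21 = 7970 J.
ΔU = nCvΔT = 1.87×20.8×(320−428) = -4180 J.
Q = ΔU + W = 3780 J.

3780 J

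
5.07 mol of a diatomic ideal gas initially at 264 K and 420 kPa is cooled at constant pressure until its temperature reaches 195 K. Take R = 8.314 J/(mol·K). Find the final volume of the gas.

V₁ = nRT₁/P₁ = 5.07×8.314×264/420 = 26.5 L.
Isobaric: P stays 420 kPa; V/T = const ⇒ T₂ = 195 K, V₂ = 19.6 L.

19.6 L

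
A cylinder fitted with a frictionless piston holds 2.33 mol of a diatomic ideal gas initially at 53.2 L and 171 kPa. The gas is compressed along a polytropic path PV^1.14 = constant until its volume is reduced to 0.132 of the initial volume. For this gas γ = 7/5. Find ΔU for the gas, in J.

7450 J

T₁ = P₁V₁/(nR) = 171×53.2/(2.33×8.314) = 470 K.
Polytropic n=1.14: T₂ = T₁(V₁/V₂)^(n−1) = 470×(7.58)^0.14 = 624 K; P₂ = P₁(V₁/V₂)^n = 1720 kPa.
For an ideal gas ΔU = nCvΔT with Cv = (5/2)R = 20.8 J/(mol·K).
ΔU = 2.33×20.8×(624−470) = 7450 J.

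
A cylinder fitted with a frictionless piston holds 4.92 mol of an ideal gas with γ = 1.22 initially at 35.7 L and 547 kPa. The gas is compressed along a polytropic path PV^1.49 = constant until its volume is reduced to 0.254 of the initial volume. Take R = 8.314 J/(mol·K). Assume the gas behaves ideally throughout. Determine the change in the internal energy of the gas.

T₁ = P₁V₁/(nR) = 547×35.7/(4.92×8.314) = 477 K.
Polytropic n=1.49: T₂ = T₁(V₁/V₂)^(n−1) = 477×(3.94)^0.49 = 934 K; P₂ = P₁(V₁/V₂)^n = 4210 kPa.
For an ideal gas ΔU = nCvΔT with Cv = R/(γ−1) = 37.8 J/(mol·K).
ΔU = 4.92×37.8×(934−477) = 85000 J.

85000 J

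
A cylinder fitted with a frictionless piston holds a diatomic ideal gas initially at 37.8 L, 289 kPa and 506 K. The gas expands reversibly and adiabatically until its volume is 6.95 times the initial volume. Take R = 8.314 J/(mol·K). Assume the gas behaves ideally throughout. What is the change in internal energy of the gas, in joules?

n = P₁V₁/(RT₁) = 289×37.8/(8.314×506) = 2.60 mol.
Adiabatic: TV^(γ−1) = const ⇒ T₂ = 506×(0.144)^0.400 = 233 K; PV^γ = const ⇒ P₂ = 19.1 kPa.
For an ideal gas ΔU = nCvΔT with Cv = (5/2)R = 20.8 J/(mol·K).
ΔU = 2.60×20.8×(233−506) = -14700 J.

-14700 J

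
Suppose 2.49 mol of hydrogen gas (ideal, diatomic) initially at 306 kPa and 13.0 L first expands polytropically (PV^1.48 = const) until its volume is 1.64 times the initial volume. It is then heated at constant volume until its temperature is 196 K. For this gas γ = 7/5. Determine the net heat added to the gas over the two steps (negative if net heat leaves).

1950 J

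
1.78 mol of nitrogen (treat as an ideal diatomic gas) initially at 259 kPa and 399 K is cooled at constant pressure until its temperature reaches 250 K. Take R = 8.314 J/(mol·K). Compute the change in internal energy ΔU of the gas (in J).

V₁ = nRT₁/P₁ = 1.78×8.314×399/259 = 22.8 L.
Isobaric: P stays 259 kPa; V/T = const ⇒ T₂ = 250 K, V₂ = 14.3 L.
For an ideal gas ΔU = nCvΔT with Cv = (5/2)R = 20.8 J/(mol·K).
ΔU = 1.78×20.8×(250−399) = -5510 J.

-5510 J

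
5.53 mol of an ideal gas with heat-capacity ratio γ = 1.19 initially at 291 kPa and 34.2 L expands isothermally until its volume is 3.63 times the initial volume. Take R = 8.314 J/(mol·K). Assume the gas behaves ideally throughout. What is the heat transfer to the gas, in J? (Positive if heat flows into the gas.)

T₁ = P₁V₁/(nR) = 291×34.2/(5.53×8.314) = 216 K.
Isothermal: T stays 216 K; PV = const ⇒ V₂ = 124 L, P₂ = 80.2 kPa.
ΔU = 0 (ideal gas, T constant).
W = nRT ln(V₂/V₁) = 5.53×8.314×216×ln(3.63) = 12800 J.
Q = ΔU + W = 12800 J.

12800 J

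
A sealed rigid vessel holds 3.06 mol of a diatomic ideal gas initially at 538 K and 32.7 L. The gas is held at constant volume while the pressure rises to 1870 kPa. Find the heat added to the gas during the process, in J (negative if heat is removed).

119000 J

P₁ = nRT₁/V₁ = 3.06×8.314×538/32.7 = 419 kPa.
Isochoric: V stays 32.7 L; P/T = const ⇒ T₂ = 2400 K, P₂ = 1870 kPa.
W = 0 (no volume change).
ΔU = nCvΔT = 3.06×20.8×(2400−538) = 119000 J.
Q = ΔU = 119000 J.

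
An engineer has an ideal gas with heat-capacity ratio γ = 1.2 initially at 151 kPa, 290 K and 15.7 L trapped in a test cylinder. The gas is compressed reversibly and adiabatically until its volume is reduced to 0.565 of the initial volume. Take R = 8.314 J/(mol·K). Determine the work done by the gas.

n = P₁V₁/(RT₁) = 151×15.7/(8.314×290) = 0.983 mol.
Adiabatic: TV^(γ−1) = const ⇒ T₂ = 290×(1.77)^0.200 = 325 K; PV^γ = const ⇒ P₂ = 300 kPa.
ΔU = nCvΔT = 0.983×41.6×(325−290) = 1430 J.
Q = 0 for an adiabatic process, so W = −ΔU = -1430 J.

-1430 J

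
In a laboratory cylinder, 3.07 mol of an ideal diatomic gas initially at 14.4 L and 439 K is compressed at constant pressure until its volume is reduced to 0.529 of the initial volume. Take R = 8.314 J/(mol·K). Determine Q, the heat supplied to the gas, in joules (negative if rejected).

-18500 J

P₁ = nRT₁/V₁ = 3.07×8.314×439/14.4 = 778 kPa.
Isobaric: P stays 778 kPa; V/T = const ⇒ T₂ = 232 K, V₂ = 7.62 L.
W = PΔV = 778×(7.62−14.4) kPa·L = -5280 J.
ΔU = nCvΔT = 3.07×20.8×(232−439) = -13200 J.
Q = ΔU + W = nCpΔT = -18500 J.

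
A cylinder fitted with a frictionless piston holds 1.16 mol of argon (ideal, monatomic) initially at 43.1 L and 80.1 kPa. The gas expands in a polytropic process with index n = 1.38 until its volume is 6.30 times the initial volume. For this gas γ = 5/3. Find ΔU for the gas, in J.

-2610 J

T₁ = P₁V₁/(nR) = 80.1×43.1/(1.16×8.314) = 358 K.
Polytropic n=1.38: T₂ = T₁(V₁/V₂)^(n−1) = 358×(0.159)^0.38 = 178 K; P₂ = P₁(V₁/V₂)^n = 6.32 kPa.
For an ideal gas ΔU = nCvΔT with Cv = (3/2)R = 12.5 J/(mol·K).
ΔU = 1.16×12.5×(178−358) = -2610 J.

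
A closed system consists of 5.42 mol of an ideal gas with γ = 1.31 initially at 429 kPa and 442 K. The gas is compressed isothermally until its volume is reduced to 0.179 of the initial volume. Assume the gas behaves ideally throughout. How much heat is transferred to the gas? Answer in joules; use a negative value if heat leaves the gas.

-34300 J

V₁ = nRT₁/P₁ = 5.42×8.314×442/429 = 46.4 L.
Isothermal: T stays 442 K; PV = const ⇒ V₂ = 8.31 L, P₂ = 2400 kPa.
ΔU = 0 (ideal gas, T constant).
W = nRT ln(V₂/V₁) = 5.42×8.314×442×ln(0.179) = -34300 J.
Q = ΔU + W = -34300 J.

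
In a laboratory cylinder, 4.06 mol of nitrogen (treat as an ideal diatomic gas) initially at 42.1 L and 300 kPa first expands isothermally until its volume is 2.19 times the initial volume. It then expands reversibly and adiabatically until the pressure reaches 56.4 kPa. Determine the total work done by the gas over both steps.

17000 J

T₁ = P₁V₁/(nR) = 300×42.1/(4.06×8.314) = 374 K.
Step 1 — Isothermal: T stays 374 K; PV = const ⇒ V₂ = 92.2 L, P₂ = 137 kPa.
ΔU = 0 (ideal gas, T constant).
W = nRT ln(V₂/V₁) = 4.06×8.314×374×ln(2.19) = 9900 J.
Q = ΔU + W = 9900 J.
State after step 1: P = 137 kPa, V = 92.2 L, T = 374 K.
Step 2 — Adiabatic: T₂/T₁ = (P₂/P₁)^((γ−1)/γ) ⇒ T₂ = 374×(0.412)^0.286 = 290 K; V₂ = 174 L.
ΔU = nCvΔT = 4.06×20.8×(290−374) = -7070 J.
Q = 0 for an adiabatic process, so W = −ΔU = 7070 J.
Net over both steps: W = 17000 J, Q = 9900 J, ΔU = -7070 J.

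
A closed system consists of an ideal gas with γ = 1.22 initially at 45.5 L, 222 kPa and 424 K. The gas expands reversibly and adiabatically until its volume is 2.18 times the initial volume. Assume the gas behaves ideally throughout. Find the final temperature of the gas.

357 K

Adiabatic: TV^(γ−1) = const ⇒ T₂ = 424×(0.459)^0.220 = 357 K; PV^γ = const ⇒ P₂ = 85.8 kPa.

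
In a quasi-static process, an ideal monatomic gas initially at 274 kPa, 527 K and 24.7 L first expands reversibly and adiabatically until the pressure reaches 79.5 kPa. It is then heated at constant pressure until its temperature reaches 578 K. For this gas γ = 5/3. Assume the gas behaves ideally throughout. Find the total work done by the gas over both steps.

7260 J

n = P₁V₁/(RT₁) = 274×24.7/(8.314×527) = 1.54 mol.
Step 1 — Adiabatic: T₂/T₁ = (P₂/P₁)^((γ−1)/γ) ⇒ T₂ = 527×(0.290)^0.400 = 321 K; V₂ = 51.9 L.
ΔU = nCvΔT = 1.54×12.5×(321−527) = -3960 J.
Q = 0 for an adiabatic process, so W = −ΔU = 3960 J.
State after step 1: P = 79.5 kPa, V = 51.9 L, T = 321 K.
Step 2 — Isobaric: P stays 79.5 kPa; V/T = const ⇒ T₂ = 578 K, V₂ = 93.4 L.
W = PΔV = 79.5×(93.4−51.9) kPa·L = 3300 J.
ΔU = nCvΔT = 1.54×12.5×(578−321) = 4950 J.
Q = ΔU + W = nCpΔT = 8240 J.
Net over both steps: W = 7260 J, Q = 8240 J, ΔU = 982 J.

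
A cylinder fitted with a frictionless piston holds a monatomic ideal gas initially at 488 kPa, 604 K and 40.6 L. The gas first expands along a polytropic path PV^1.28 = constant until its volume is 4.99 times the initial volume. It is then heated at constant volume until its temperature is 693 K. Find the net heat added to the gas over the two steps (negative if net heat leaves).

n = P₁V₁/(RT₁) = 488×40.6/(8.314×604) = 3.95 mol.
Step 1 — Polytropic n=1.28: T₂ = T₁(V₁/V₂)^(n−1) = 604×(0.200)^0.28 = 385 K; P₂ = P₁(V₁/V₂)^n = 62.4 kPa.
W = (P₁V₁−P₂V₂)/(n−1) = (488×40.6−62.4×203)/0.28 = 25600 J.
ΔU = nCvΔT = 3.95×12.5×(385−604) = -10800 J.
Q = ΔU + W = 14900 J.
State after step 1: P = 62.4 kPa, V = 203 L, T = 385 K.
Step 2 — Isochoric: V stays 203 L; P/T = const ⇒ T₂ = 693 K, P₂ = 112 kPa.
W = 0 (no volume change).
ΔU = nCvΔT = 3.95×12.5×(693−385) = 15200 J.
Q = ΔU = 15200 J.
Net over both steps: W = 25600 J, Q = 30000 J, ΔU = 4380 J.

30000 J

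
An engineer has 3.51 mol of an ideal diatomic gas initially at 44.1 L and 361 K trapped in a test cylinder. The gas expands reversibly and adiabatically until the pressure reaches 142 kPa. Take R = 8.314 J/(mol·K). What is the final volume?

63.9 L

P₁ = nRT₁/V₁ = 3.51×8.314×361/44.1 = 239 kPa.
Adiabatic: T₂/T₁ = (P₂/P₁)^((γ−1)/γ) ⇒ T₂ = 361×(0.594)^0.286 = 311 K; V₂ = 63.9 L.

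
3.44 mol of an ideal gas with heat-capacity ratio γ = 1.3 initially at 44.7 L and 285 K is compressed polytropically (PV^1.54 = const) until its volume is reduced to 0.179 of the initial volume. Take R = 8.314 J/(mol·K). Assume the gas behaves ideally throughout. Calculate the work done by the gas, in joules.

-23100 J

P₁ = nRT₁/V₁ = 3.44×8.314×285/44.7 = 182 kPa.
Polytropic n=1.54: T₂ = T₁(V₁/V₂)^(n−1) = 285×(5.59)^0.54 = 722 K; P₂ = P₁(V₁/V₂)^n = 2580 kPa.
W = (P₁V₁−P₂V₂)/(n−1) = (182×44.7−2580×8.00)/0.54 = -23100 J.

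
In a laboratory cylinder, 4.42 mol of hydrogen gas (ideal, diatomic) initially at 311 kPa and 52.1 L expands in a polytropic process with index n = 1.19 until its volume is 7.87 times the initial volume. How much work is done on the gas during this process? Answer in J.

T₁ = P₁V₁/(nR) = 311×52.1/(4.42×8.314) = 441 K.
Polytropic n=1.19: T₂ = T₁(V₁/V₂)^(n−1) = 441×(0.127)^0.19 = 298 K; P₂ = P₁(V₁/V₂)^n = 26.7 kPa.
W = (P₁V₁−P₂V₂)/(n−1) = (311×52.1−26.7×410)/0.19 = 27700 J.
Work done on the gas = −W_by = -27700 J.

-27700 J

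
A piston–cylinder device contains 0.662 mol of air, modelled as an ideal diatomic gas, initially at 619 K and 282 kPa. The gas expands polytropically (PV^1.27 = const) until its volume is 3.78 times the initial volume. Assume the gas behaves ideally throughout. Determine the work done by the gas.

V₁ = nRT₁/P₁ = 0.662×8.314×619/282 = 12.1 L.
Polytropic n=1.27: T₂ = T₁(V₁/V₂)^(n−1) = 619×(0.265)^0.27 = 432 K; P₂ = P₁(V₁/V₂)^n = 52.1 kPa.
W = (P₁V₁−P₂V₂)/(n−1) = (282×12.1−52.1×45.7)/0.27 = 3810 J.

3810 J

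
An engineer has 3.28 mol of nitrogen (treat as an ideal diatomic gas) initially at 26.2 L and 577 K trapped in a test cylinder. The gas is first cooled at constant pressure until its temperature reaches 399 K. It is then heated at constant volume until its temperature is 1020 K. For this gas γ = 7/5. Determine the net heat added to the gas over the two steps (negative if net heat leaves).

P₁ = nRT₁/V₁ = 3.28×8.314×577/26.2 = 601 kPa.
Step 1 — Isobaric: P stays 601 kPa; V/T = const ⇒ T₂ = 399 K, V₂ = 18.1 L.
W = PΔV = 601×(18.1−26.2) kPa·L = -4850 J.
ΔU = nCvΔT = 3.28×20.8×(399−577) = -12100 J.
Q = ΔU + W = nCpΔT = -17000 J.
State after step 1: P = 601 kPa, V = 18.1 L, T = 399 K.
Step 2 — Isochoric: V stays 18.1 L; P/T = const ⇒ T₂ = 1020 K, P₂ = 1540 kPa.
W = 0 (no volume change).
ΔU = nCvΔT = 3.28×20.8×(1020−399) = 42300 J.
Q = ΔU = 42300 J.
Net over both steps: W = -4850 J, Q = 25300 J, ΔU = 30200 J.

25300 J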